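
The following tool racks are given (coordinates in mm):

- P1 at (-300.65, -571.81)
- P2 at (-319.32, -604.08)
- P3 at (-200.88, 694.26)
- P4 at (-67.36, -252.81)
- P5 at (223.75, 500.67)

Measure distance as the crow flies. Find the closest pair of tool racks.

P1 and P2

Pairwise distances:
P1–P2: √((-18.67)² + (-32.27)²) = √(348.5689 + 1041.3529) = 37.28 mm
P1–P3: √((99.77)² + (1266.07)²) = √(9954.0529 + 1602933.2449) = 1269.99 mm
P1–P4: √((233.29)² + (319.00)²) = √(54424.2241 + 101761.0000) = 395.20 mm
P1–P5: √((524.40)² + (1072.48)²) = √(274995.3600 + 1150213.3504) = 1193.82 mm
P2–P3: √((118.44)² + (1298.34)²) = √(14028.0336 + 1685686.7556) = 1303.73 mm
P2–P4: √((251.96)² + (351.27)²) = √(63483.8416 + 123390.6129) = 432.29 mm
P2–P5: √((543.07)² + (1104.75)²) = √(294925.0249 + 1220472.5625) = 1231.01 mm
P3–P4: √((133.52)² + (-947.07)²) = √(17827.5904 + 896941.5849) = 956.44 mm
P3–P5: √((424.63)² + (-193.59)²) = √(180310.6369 + 37477.0881) = 466.68 mm
P4–P5: √((291.11)² + (753.48)²) = √(84745.0321 + 567732.1104) = 807.76 mm
Closest pair: P1–P2 at 37.28 mm.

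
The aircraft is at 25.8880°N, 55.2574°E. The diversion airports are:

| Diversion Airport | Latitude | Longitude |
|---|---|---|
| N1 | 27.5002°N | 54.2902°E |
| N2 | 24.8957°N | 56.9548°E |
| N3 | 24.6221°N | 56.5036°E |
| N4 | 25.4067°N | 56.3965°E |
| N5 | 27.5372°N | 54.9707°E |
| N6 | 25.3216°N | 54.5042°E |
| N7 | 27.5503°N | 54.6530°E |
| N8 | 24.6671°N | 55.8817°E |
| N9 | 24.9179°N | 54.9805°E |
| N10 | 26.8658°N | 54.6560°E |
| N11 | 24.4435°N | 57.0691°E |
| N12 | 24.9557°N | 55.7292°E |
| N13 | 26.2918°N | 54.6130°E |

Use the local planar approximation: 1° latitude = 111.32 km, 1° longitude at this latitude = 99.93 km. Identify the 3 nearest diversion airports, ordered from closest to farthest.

N13, N6, N9

Distances from 25.8880°N, 55.2574°E:
N1: √((1.6122·111.32)² + (-0.9672·99.93)²) = √(32209.518230 + 9341.666322) = 203.8411 km
N2: √((-0.9923·111.32)² + (1.6974·99.93)²) = √(12202.038137 + 28771.345383) = 202.4188 km
N3: √((-1.2659·111.32)² + (1.2462·99.93)²) = √(19858.443018 + 15508.409808) = 188.0608 km
N4: √((-0.4813·111.32)² + (1.1391·99.93)²) = √(2870.635945 + 12957.328775) = 125.8092 km
N5: √((1.6492·111.32)² + (-0.2867·99.93)²) = √(33704.900359 + 820.818546) = 185.8110 km
N6: √((-0.5664·111.32)² + (-0.7532·99.93)²) = √(3975.510316 + 5665.162836) = 98.1869 km
N7: √((1.6623·111.32)² + (-0.6044·99.93)²) = √(34242.479551 + 3647.881199) = 194.6545 km
N8: √((-1.2209·111.32)² + (0.6243·99.93)²) = √(18471.687931 + 3892.050303) = 149.5451 km
N9: √((-0.9701·111.32)² + (-0.2769·99.93)²) = √(11662.170984 + 765.663045) = 111.4802 km
N10: √((0.9778·111.32)² + (-0.6014·99.93)²) = √(11848.038621 + 3611.757825) = 124.3374 km
N11: √((-1.4445·111.32)² + (1.8117·99.93)²) = √(25857.199587 + 32776.633387) = 242.1442 km
N12: √((-0.9323·111.32)² + (0.4718·99.93)²) = √(10771.043101 + 2222.837157) = 113.9907 km
N13: √((0.4038·111.32)² + (-0.6444·99.93)²) = √(2020.593839 + 4146.702116) = 78.5321 km
Sorted: N13 (78.5321 km) < N6 (98.1869 km) < N9 (111.4802 km) < N12 (113.9907 km) < N10 (124.3374 km) < …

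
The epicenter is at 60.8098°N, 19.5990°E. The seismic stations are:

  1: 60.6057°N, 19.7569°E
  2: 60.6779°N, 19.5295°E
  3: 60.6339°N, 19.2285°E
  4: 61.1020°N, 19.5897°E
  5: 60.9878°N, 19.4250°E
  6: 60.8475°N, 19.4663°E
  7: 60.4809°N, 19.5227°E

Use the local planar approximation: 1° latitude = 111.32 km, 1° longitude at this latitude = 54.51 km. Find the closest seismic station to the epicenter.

6

Distances from 60.8098°N, 19.5990°E:
1: √((-0.2041·111.32)² + (0.1579·54.51)²) = √(516.217121 + 74.082670) = 24.2961 km
2: √((-0.1319·111.32)² + (-0.0695·54.51)²) = √(215.593661 + 14.352316) = 15.1640 km
3: √((-0.1759·111.32)² + (-0.3705·54.51)²) = √(383.422923 + 407.876598) = 28.1300 km
4: √((0.2922·111.32)² + (-0.0093·54.51)²) = √(1058.051528 + 0.256991) = 32.5317 km
5: √((0.1780·111.32)² + (-0.1740·54.51)²) = √(392.632640 + 89.960293) = 21.9680 km
6: √((0.0377·111.32)² + (-0.1327·54.51)²) = √(17.612828 + 52.323190) = 8.3628 km
7: √((-0.3289·111.32)² + (-0.0763·54.51)²) = √(1340.522606 + 17.298221) = 36.8486 km
Minimum: 6 at 8.3628 km.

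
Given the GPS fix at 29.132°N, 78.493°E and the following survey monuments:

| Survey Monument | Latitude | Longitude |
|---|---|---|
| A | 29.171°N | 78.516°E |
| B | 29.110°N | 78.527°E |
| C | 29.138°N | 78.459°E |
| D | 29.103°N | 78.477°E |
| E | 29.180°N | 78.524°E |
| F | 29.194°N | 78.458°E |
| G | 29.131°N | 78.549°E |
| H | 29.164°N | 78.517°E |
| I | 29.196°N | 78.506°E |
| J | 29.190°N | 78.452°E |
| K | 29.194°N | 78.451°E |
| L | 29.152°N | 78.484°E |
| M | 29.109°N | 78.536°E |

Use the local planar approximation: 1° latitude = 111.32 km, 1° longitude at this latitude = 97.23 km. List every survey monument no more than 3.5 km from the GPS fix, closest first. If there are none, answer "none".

L, C

Distances from 29.132°N, 78.493°E:
A: 4.884 km
B: 4.114 km
C: 3.373 km
D: 3.584 km
E: 6.135 km
F: 7.695 km
G: 5.446 km
H: 4.259 km
I: 7.236 km
J: 7.588 km
K: 8.019 km
L: 2.392 km
M: 4.903 km
Threshold 3.5 km: L (2.392 km), C (3.373 km) are within range.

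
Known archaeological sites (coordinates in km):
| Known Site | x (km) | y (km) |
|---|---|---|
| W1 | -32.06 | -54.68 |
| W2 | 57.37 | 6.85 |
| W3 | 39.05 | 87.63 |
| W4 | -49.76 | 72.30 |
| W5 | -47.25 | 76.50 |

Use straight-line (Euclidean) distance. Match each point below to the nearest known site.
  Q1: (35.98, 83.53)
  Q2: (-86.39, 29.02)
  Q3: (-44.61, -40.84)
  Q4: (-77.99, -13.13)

Q1 at (35.98, 83.53):
  W1: 154.05 km
  W2: 79.61 km
  W3: 5.12 km
  W4: 86.47 km
  W5: 83.53 km
  → nearest: W3 (5.12 km)
Q2 at (-86.39, 29.02):
  W1: 99.79 km
  W2: 145.46 km
  W3: 138.46 km
  W4: 56.70 km
  W5: 61.53 km
  → nearest: W4 (56.70 km)
Q3 at (-44.61, -40.84):
  W1: 18.68 km
  W2: 112.58 km
  W3: 153.31 km
  W4: 113.26 km
  W5: 117.37 km
  → nearest: W1 (18.68 km)
Q4 at (-77.99, -13.13):
  W1: 61.94 km
  W2: 136.83 km
  W3: 154.44 km
  W4: 89.97 km
  W5: 94.75 km
  → nearest: W1 (61.94 km)

Q1→W3; Q2→W4; Q3→W1; Q4→W1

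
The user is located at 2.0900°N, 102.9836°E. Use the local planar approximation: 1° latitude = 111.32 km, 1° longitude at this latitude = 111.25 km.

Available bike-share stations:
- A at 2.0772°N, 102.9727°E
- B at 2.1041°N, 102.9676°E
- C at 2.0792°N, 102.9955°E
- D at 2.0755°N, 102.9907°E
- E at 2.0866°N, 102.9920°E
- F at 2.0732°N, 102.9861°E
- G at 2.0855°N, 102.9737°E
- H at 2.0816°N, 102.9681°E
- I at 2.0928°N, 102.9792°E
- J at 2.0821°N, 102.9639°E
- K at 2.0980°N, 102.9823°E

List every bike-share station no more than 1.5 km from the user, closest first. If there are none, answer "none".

Distances from 2.0900°N, 102.9836°E:
A: 1.8710 km
B: 2.3732 km
C: 1.7883 km
D: 1.7970 km
E: 1.0082 km
F: 1.8907 km
G: 1.2099 km
H: 1.9616 km
I: 0.5803 km
J: 2.3615 km
K: 0.9022 km
Threshold 1.5 km: I (0.5803 km), K (0.9022 km), E (1.0082 km), G (1.2099 km) are within range.

I, K, E, G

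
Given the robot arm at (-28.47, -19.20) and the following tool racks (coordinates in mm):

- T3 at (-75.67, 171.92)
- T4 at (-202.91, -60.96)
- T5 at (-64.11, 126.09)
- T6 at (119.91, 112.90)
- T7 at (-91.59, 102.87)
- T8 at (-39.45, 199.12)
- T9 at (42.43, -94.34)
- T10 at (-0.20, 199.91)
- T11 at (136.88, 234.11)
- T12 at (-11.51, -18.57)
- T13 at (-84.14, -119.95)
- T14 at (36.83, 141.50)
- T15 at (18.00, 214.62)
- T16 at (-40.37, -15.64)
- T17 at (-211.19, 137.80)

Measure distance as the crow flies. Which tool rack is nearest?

T16

Distances from (-28.47, -19.20):
T3: √((-47.20)² + (191.12)²) = √(2227.8400 + 36526.8544) = 196.86 mm
T4: √((-174.44)² + (-41.76)²) = √(30429.3136 + 1743.8976) = 179.37 mm
T5: √((-35.64)² + (145.29)²) = √(1270.2096 + 21109.1841) = 149.60 mm
T6: √((148.38)² + (132.10)²) = √(22016.6244 + 17450.4100) = 198.66 mm
T7: √((-63.12)² + (122.07)²) = √(3984.1344 + 14901.0849) = 137.42 mm
T8: √((-10.98)² + (218.32)²) = √(120.5604 + 47663.6224) = 218.60 mm
T9: √((70.90)² + (-75.14)²) = √(5026.8100 + 5646.0196) = 103.31 mm
T10: √((28.27)² + (219.11)²) = √(799.1929 + 48009.1921) = 220.93 mm
T11: √((165.35)² + (253.31)²) = √(27340.6225 + 64165.9561) = 302.50 mm
T12: √((16.96)² + (0.63)²) = √(287.6416 + 0.3969) = 16.97 mm
T13: √((-55.67)² + (-100.75)²) = √(3099.1489 + 10150.5625) = 115.11 mm
T14: √((65.30)² + (160.70)²) = √(4264.0900 + 25824.4900) = 173.46 mm
T15: √((46.47)² + (233.82)²) = √(2159.4609 + 54671.7924) = 238.39 mm
T16: √((-11.90)² + (3.56)²) = √(141.6100 + 12.6736) = 12.42 mm
T17: √((-182.72)² + (157.00)²) = √(33386.5984 + 24649.0000) = 240.91 mm
Minimum: T16 at 12.42 mm.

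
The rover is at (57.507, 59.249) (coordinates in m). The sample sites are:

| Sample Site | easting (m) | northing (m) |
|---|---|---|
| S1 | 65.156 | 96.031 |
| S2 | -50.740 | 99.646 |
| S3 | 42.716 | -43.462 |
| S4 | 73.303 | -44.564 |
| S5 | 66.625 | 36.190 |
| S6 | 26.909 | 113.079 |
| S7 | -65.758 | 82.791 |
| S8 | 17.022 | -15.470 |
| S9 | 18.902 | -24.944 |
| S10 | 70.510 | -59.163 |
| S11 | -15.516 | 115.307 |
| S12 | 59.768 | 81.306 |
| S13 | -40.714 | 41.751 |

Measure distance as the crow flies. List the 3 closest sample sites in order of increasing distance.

S12, S5, S1

Distances from (57.507, 59.249):
S1: √((7.649)² + (36.782)²) = √(58.50720 + 1352.91552) = 37.569 m
S2: √((-108.247)² + (40.397)²) = √(11717.41301 + 1631.91761) = 115.539 m
S3: √((-14.791)² + (-102.711)²) = √(218.77368 + 10549.54952) = 103.771 m
S4: √((15.796)² + (-103.813)²) = √(249.51362 + 10777.13897) = 105.008 m
S5: √((9.118)² + (-23.059)²) = √(83.13792 + 531.71748) = 24.796 m
S6: √((-30.598)² + (53.830)²) = √(936.23760 + 2897.66890) = 61.919 m
S7: √((-123.265)² + (23.542)²) = √(15194.26022 + 554.22576) = 125.493 m
S8: √((-40.485)² + (-74.719)²) = √(1639.03522 + 5582.92896) = 84.982 m
S9: √((-38.605)² + (-84.193)²) = √(1490.34602 + 7088.46125) = 92.622 m
S10: √((13.003)² + (-118.412)²) = √(169.07801 + 14021.40174) = 119.124 m
S11: √((-73.023)² + (56.058)²) = √(5332.35853 + 3142.49936) = 92.059 m
S12: √((2.261)² + (22.057)²) = √(5.11212 + 486.51125) = 22.173 m
S13: √((-98.221)² + (-17.498)²) = √(9647.36484 + 306.18000) = 99.767 m
Sorted: S12 (22.173 m) < S5 (24.796 m) < S1 (37.569 m) < S6 (61.919 m) < S8 (84.982 m) < …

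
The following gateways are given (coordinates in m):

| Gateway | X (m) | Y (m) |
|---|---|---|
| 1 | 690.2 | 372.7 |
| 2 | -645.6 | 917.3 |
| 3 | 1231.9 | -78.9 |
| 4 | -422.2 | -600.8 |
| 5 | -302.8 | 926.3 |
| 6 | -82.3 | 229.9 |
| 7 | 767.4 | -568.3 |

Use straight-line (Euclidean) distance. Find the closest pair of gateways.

Pairwise distances:
2–5: 342.9 m
3–7: 674.7 m
1–3: 705.3 m
5–6: 730.5 m
1–6: 785.6 m
2–6: 888.7 m
4–6: 897.5 m
1–7: 944.2 m
1–5: 1136.9 m
6–7: 1165.8 m
4–7: 1190.0 m
3–6: 1350.0 m
1–2: 1442.6 m
1–4: 1478.2 m
4–5: 1531.8 m
2–4: 1534.4 m
3–4: 1734.5 m
3–5: 1834.6 m
5–7: 1838.2 m
2–7: 2050.3 m
2–3: 2125.4 m
Closest pair: 2–5 at 342.9 m.

2 and 5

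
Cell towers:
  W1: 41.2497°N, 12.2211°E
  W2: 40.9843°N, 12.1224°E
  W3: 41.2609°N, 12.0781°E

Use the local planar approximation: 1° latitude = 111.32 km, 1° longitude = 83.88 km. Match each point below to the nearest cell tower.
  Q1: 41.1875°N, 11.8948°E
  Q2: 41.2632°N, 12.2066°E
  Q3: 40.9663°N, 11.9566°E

Q1→W3; Q2→W1; Q3→W2

Q1 at 41.1875°N, 11.8948°E:
  W1: 28.2323 km
  W2: 29.5997 km
  W3: 17.4115 km
  → nearest: W3 (17.4115 km)
Q2 at 41.2632°N, 12.2066°E:
  W1: 1.9333 km
  W2: 31.8403 km
  W3: 10.7816 km
  → nearest: W1 (1.9333 km)
Q3 at 40.9663°N, 11.9566°E:
  W1: 38.5683 km
  W2: 14.0509 km
  W3: 34.3419 km
  → nearest: W2 (14.0509 km)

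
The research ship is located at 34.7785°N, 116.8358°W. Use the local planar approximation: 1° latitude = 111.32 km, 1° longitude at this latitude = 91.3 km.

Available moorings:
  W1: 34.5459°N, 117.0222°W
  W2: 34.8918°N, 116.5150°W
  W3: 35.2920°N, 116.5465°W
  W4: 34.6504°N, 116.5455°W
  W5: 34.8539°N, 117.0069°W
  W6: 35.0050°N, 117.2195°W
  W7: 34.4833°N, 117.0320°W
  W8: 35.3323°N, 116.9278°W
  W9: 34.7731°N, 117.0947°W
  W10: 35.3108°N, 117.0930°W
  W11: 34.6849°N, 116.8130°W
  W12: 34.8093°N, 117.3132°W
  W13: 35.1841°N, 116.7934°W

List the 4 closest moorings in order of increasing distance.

W11, W5, W9, W4

Distances from 34.7785°N, 116.8358°W:
W1: √((-0.2326·111.32)² + (-0.1864·91.3)²) = √(670.449106 + 289.623216) = 30.9850 km
W2: √((0.1133·111.32)² + (0.3208·91.3)²) = √(159.076569 + 857.847864) = 31.8893 km
W3: √((0.5135·111.32)² + (0.2893·91.3)²) = √(3267.587990 + 697.651323) = 62.9701 km
W4: √((-0.1281·111.32)² + (0.2903·91.3)²) = √(203.350224 + 702.482689) = 30.0971 km
W5: √((0.0754·111.32)² + (-0.1711·91.3)²) = √(70.451312 + 244.029075) = 17.7336 km
W6: √((0.2265·111.32)² + (-0.3837·91.3)²) = √(635.744787 + 1227.227712) = 43.1622 km
W7: √((-0.2952·111.32)² + (-0.1962·91.3)²) = √(1079.888961 + 320.877719) = 37.4268 km
W8: √((0.5538·111.32)² + (-0.0920·91.3)²) = √(3800.601174 + 70.553280) = 62.2186 km
W9: √((-0.0054·111.32)² + (-0.2589·91.3)²) = √(0.361355 + 558.734716) = 23.6452 km
W10: √((0.5323·111.32)² + (-0.2572·91.3)²) = √(3511.230398 + 551.421231) = 63.7389 km
W11: √((-0.0936·111.32)² + (0.0228·91.3)²) = √(108.567064 + 4.333225) = 10.6255 km
W12: √((0.0308·111.32)² + (-0.4774·91.3)²) = √(11.755682 + 1899.793443) = 43.7213 km
W13: √((0.4056·111.32)² + (0.0424·91.3)²) = √(2038.648200 + 14.985570) = 45.3170 km
Sorted: W11 (10.6255 km) < W5 (17.7336 km) < W9 (23.6452 km) < W4 (30.0971 km) < W1 (30.9850 km) < W2 (31.8893 km) < …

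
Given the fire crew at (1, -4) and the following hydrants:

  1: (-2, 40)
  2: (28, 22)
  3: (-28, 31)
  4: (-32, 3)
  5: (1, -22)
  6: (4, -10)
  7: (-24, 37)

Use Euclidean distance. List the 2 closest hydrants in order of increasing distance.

Distances from (1, -4):
1: 44.1
2: 37.5
3: 45.5
4: 33.7
5: 18.0
6: 6.7
7: 48.0
Sorted: 6 (6.7) < 5 (18.0) < 4 (33.7) < 2 (37.5) < …

6, 5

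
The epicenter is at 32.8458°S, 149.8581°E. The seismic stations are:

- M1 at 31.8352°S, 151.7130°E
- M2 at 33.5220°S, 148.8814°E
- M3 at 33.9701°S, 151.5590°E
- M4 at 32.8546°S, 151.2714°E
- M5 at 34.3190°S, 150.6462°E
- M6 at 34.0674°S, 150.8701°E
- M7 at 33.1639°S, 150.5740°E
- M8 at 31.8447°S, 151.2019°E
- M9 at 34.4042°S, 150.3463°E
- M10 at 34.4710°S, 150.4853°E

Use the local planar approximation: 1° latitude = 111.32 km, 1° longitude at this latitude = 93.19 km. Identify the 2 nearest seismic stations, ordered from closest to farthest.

M7, M2

Distances from 32.8458°S, 149.8581°E:
M1: 206.2430 km
M2: 118.1129 km
M3: 201.9622 km
M4: 131.7091 km
M5: 179.6908 km
M6: 165.4900 km
M7: 75.5300 km
M8: 167.6355 km
M9: 179.3475 km
M10: 190.1245 km
Sorted: M7 (75.5300 km) < M2 (118.1129 km) < M4 (131.7091 km) < M6 (165.4900 km) < …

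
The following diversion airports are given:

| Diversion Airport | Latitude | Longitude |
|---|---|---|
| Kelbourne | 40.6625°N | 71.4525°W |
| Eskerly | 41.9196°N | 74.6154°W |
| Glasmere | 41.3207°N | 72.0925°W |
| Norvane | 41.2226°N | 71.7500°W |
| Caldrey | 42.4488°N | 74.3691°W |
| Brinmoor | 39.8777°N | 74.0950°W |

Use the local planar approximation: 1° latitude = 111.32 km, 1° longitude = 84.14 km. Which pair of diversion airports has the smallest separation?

Glasmere and Norvane

Pairwise distances:
Glasmere–Norvane: 30.8177 km
Eskerly–Caldrey: 62.4494 km
Kelbourne–Norvane: 67.1874 km
Kelbourne–Glasmere: 90.9307 km
Eskerly–Glasmere: 222.5000 km
Glasmere–Caldrey: 229.0479 km
Eskerly–Brinmoor: 231.4833 km
Glasmere–Brinmoor: 232.7929 km
Kelbourne–Brinmoor: 238.8881 km
Norvane–Brinmoor: 247.6791 km
Eskerly–Norvane: 253.2724 km
Norvane–Caldrey: 259.2216 km
Caldrey–Brinmoor: 287.1425 km
Kelbourne–Eskerly: 300.6769 km
Kelbourne–Caldrey: 315.8547 km
Closest pair: Glasmere–Norvane at 30.8177 km.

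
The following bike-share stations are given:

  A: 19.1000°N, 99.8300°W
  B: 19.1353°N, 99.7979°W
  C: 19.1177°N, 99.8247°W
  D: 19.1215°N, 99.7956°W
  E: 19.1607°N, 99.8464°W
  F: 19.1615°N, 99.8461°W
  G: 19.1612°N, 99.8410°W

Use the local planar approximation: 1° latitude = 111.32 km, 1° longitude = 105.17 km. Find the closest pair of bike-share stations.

Pairwise distances:
A–B: 5.1806 km
A–C: 2.0477 km
A–D: 4.3379 km
A–E: 6.9738 km
A–F: 7.0525 km
A–G: 6.9103 km
B–C: 3.4326 km
B–D: 1.5551 km
B–E: 5.8320 km
B–F: 5.8483 km
B–G: 5.3721 km
C–D: 3.0895 km
C–E: 5.3030 km
C–F: 5.3702 km
C–G: 5.1369 km
D–E: 6.8983 km
D–F: 6.9307 km
D–G: 6.5061 km
E–F: 0.0945 km
E–G: 0.5706 km
F–G: 0.5374 km
Closest pair: E–F at 0.0945 km.

E and F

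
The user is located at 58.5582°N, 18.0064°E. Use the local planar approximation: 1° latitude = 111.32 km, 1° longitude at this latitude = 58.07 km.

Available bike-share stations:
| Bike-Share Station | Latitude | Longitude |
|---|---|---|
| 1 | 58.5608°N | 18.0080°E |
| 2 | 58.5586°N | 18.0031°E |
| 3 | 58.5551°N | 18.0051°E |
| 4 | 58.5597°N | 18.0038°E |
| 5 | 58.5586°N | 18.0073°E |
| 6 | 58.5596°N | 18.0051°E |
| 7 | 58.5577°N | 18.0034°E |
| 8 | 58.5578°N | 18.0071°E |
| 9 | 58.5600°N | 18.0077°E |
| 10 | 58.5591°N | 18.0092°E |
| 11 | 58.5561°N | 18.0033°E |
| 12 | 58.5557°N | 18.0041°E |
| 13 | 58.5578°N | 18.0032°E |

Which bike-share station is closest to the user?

Distances from 58.5582°N, 18.0064°E:
1: √((0.0026·111.32)² + (0.0016·58.07)²) = √(0.083771 + 0.008633) = 0.3040 km
2: √((0.0004·111.32)² + (-0.0033·58.07)²) = √(0.001983 + 0.036722) = 0.1967 km
3: √((-0.0031·111.32)² + (-0.0013·58.07)²) = √(0.119088 + 0.005699) = 0.3533 km
4: √((0.0015·111.32)² + (-0.0026·58.07)²) = √(0.027882 + 0.022796) = 0.2251 km
5: √((0.0004·111.32)² + (0.0009·58.07)²) = √(0.001983 + 0.002731) = 0.0687 km
6: √((0.0014·111.32)² + (-0.0013·58.07)²) = √(0.024289 + 0.005699) = 0.1732 km
7: √((-0.0005·111.32)² + (-0.0030·58.07)²) = √(0.003098 + 0.030349) = 0.1829 km
8: √((-0.0004·111.32)² + (0.0007·58.07)²) = √(0.001983 + 0.001652) = 0.0603 km
9: √((0.0018·111.32)² + (0.0013·58.07)²) = √(0.040151 + 0.005699) = 0.2141 km
10: √((0.0009·111.32)² + (0.0028·58.07)²) = √(0.010038 + 0.026437) = 0.1910 km
11: √((-0.0021·111.32)² + (-0.0031·58.07)²) = √(0.054649 + 0.032406) = 0.2951 km
12: √((-0.0025·111.32)² + (-0.0023·58.07)²) = √(0.077451 + 0.017839) = 0.3087 km
13: √((-0.0004·111.32)² + (-0.0032·58.07)²) = √(0.001983 + 0.034531) = 0.1911 km
Minimum: 8 at 0.0603 km.

8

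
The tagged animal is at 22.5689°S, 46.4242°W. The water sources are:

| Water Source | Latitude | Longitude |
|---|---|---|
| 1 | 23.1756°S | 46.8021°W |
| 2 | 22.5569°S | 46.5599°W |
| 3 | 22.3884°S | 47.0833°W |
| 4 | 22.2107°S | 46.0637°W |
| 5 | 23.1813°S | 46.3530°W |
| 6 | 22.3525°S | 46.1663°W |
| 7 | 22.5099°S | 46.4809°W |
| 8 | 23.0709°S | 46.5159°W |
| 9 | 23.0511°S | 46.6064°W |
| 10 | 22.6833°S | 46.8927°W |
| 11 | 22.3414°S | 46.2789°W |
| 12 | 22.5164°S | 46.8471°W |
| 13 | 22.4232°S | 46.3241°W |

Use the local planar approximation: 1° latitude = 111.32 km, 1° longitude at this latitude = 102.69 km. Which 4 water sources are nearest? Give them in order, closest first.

Distances from 22.5689°S, 46.4242°W:
1: √((-0.6067·111.32)² + (-0.3779·102.69)²) = √(4561.360372 + 1505.948401) = 77.8929 km
2: √((0.0120·111.32)² + (-0.1357·102.69)²) = √(1.784469 + 194.185145) = 13.9989 km
3: √((0.1805·111.32)² + (-0.6591·102.69)²) = √(403.739097 + 4580.985646) = 70.6026 km
4: √((0.3582·111.32)² + (0.3605·102.69)²) = √(1590.001589 + 1370.461520) = 54.4101 km
5: √((-0.6124·111.32)² + (0.0712·102.69)²) = √(4647.471759 + 53.458442) = 68.5633 km
6: √((0.2164·111.32)² + (0.2579·102.69)²) = √(580.311141 + 701.389067) = 35.8008 km
7: √((0.0590·111.32)² + (-0.0567·102.69)²) = √(43.137048 + 33.901774) = 8.7772 km
8: √((-0.5020·111.32)² + (-0.0917·102.69)²) = √(3122.869453 + 88.673730) = 56.6705 km
9: √((-0.4822·111.32)² + (-0.1822·102.69)²) = √(2881.381792 + 350.068516) = 56.8458 km
10: √((-0.1144·111.32)² + (-0.4685·102.69)²) = √(162.180429 + 2314.597598) = 49.7672 km
11: √((0.2275·111.32)² + (0.1453·102.69)²) = √(641.370820 + 222.631974) = 29.3939 km
12: √((0.0525·111.32)² + (-0.4229·102.69)²) = √(34.155842 + 1885.956529) = 43.8191 km
13: √((0.1457·111.32)² + (0.1001·102.69)²) = √(263.066471 + 105.663371) = 19.2023 km
Sorted: 7 (8.7772 km) < 2 (13.9989 km) < 13 (19.2023 km) < 11 (29.3939 km) < 6 (35.8008 km) < 12 (43.8191 km) < …

7, 2, 13, 11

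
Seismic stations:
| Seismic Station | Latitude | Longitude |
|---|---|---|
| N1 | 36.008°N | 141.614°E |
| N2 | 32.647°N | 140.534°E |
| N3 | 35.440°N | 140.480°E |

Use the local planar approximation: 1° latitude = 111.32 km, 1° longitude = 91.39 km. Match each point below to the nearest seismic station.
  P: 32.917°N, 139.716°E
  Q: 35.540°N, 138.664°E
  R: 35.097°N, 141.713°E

P at 32.917°N, 139.716°E:
  N1: 385.339 km
  N2: 80.573 km
  N3: 289.409 km
  → nearest: N2 (80.573 km)
Q at 35.540°N, 138.664°E:
  N1: 274.588 km
  N2: 364.585 km
  N3: 166.337 km
  → nearest: N3 (166.337 km)
R at 35.097°N, 141.713°E:
  N1: 101.815 km
  N2: 293.247 km
  N3: 118.977 km
  → nearest: N1 (101.815 km)

P→N2; Q→N3; R→N1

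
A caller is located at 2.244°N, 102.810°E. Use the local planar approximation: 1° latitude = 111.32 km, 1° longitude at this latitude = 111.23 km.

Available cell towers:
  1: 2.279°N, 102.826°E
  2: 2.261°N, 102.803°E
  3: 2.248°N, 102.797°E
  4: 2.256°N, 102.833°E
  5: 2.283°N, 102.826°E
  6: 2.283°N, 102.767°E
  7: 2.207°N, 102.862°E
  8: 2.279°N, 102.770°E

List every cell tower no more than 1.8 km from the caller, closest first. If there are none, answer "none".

3

Distances from 2.244°N, 102.810°E:
1: √((0.035·111.32)² + (0.016·111.23)²) = √(15.18037 + 3.16726) = 4.283 km
2: √((0.017·111.32)² + (-0.007·111.23)²) = √(3.58133 + 0.60623) = 2.046 km
3: √((0.004·111.32)² + (-0.013·111.23)²) = √(0.19827 + 2.09089) = 1.513 km
4: √((0.012·111.32)² + (0.023·111.23)²) = √(1.78447 + 6.54485) = 2.886 km
5: √((0.039·111.32)² + (0.016·111.23)²) = √(18.84845 + 3.16726) = 4.692 km
6: √((0.039·111.32)² + (-0.043·111.23)²) = √(18.84845 + 22.87604) = 6.459 km
7: √((-0.037·111.32)² + (0.052·111.23)²) = √(16.96484 + 33.45419) = 7.101 km
8: √((0.035·111.32)² + (-0.040·111.23)²) = √(15.18037 + 19.79538) = 5.914 km
Threshold 1.8 km: 3 (1.513 km) is within range.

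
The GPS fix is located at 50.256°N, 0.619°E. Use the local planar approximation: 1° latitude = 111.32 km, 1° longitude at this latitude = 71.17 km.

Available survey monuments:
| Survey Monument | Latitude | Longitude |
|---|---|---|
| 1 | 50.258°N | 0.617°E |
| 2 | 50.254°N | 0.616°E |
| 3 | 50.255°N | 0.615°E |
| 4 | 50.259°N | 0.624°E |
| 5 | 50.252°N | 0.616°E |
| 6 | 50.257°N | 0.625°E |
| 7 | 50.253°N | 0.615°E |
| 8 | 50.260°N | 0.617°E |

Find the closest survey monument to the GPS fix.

Distances from 50.256°N, 0.619°E:
1: √((0.002·111.32)² + (-0.002·71.17)²) = √(0.04957 + 0.02026) = 0.264 km
2: √((-0.002·111.32)² + (-0.003·71.17)²) = √(0.04957 + 0.04559) = 0.308 km
3: √((-0.001·111.32)² + (-0.004·71.17)²) = √(0.01239 + 0.08104) = 0.306 km
4: √((0.003·111.32)² + (0.005·71.17)²) = √(0.11153 + 0.12663) = 0.488 km
5: √((-0.004·111.32)² + (-0.003·71.17)²) = √(0.19827 + 0.04559) = 0.494 km
6: √((0.001·111.32)² + (0.006·71.17)²) = √(0.01239 + 0.18235) = 0.441 km
7: √((-0.003·111.32)² + (-0.004·71.17)²) = √(0.11153 + 0.08104) = 0.439 km
8: √((0.004·111.32)² + (-0.002·71.17)²) = √(0.19827 + 0.02026) = 0.467 km
Minimum: 1 at 0.264 km.

1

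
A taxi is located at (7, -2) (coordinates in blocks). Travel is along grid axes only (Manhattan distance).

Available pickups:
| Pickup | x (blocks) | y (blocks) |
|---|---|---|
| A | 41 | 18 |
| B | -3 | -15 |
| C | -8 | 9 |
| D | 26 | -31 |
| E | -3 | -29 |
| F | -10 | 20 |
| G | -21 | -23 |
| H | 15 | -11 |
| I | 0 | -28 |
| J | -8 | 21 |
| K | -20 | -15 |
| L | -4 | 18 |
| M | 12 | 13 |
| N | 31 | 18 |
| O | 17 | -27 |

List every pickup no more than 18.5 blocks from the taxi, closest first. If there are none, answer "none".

Distances from (7, -2):
A: |34| + |20| = 34 + 20 = 54 blocks
B: |-10| + |-13| = 10 + 13 = 23 blocks
C: |-15| + |11| = 15 + 11 = 26 blocks
D: |19| + |-29| = 19 + 29 = 48 blocks
E: |-10| + |-27| = 10 + 27 = 37 blocks
F: |-17| + |22| = 17 + 22 = 39 blocks
G: |-28| + |-21| = 28 + 21 = 49 blocks
H: |8| + |-9| = 8 + 9 = 17 blocks
I: |-7| + |-26| = 7 + 26 = 33 blocks
J: |-15| + |23| = 15 + 23 = 38 blocks
K: |-27| + |-13| = 27 + 13 = 40 blocks
L: |-11| + |20| = 11 + 20 = 31 blocks
M: |5| + |15| = 5 + 15 = 20 blocks
N: |24| + |20| = 24 + 20 = 44 blocks
O: |10| + |-25| = 10 + 25 = 35 blocks
Threshold 18.5 blocks: H (17 blocks) is within range.

H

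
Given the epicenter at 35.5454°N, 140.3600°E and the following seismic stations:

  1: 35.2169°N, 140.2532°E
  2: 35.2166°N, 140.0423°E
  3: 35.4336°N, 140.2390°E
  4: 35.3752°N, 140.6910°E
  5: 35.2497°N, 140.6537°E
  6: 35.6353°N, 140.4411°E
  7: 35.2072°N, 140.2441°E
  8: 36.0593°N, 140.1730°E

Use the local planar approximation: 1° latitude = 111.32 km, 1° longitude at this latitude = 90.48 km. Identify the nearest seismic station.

Distances from 35.5454°N, 140.3600°E:
1: 37.8238 km
2: 46.5404 km
3: 16.5757 km
4: 35.4388 km
5: 42.3052 km
6: 12.4096 km
7: 39.0816 km
8: 59.6570 km
Minimum: 6 at 12.4096 km.

6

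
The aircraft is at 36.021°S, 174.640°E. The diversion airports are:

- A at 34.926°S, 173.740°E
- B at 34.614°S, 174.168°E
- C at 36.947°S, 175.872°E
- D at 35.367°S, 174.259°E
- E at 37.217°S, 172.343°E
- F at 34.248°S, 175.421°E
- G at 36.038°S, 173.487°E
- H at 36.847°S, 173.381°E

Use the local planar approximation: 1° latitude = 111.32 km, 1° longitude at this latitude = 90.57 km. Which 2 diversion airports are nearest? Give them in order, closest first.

Distances from 36.021°S, 174.640°E:
A: √((1.095·111.32)² + (-0.900·90.57)²) = √(14858.48854 + 6644.36917) = 146.639 km
B: √((1.407·111.32)² + (-0.472·90.57)²) = √(24532.09231 + 1827.48042) = 162.356 km
C: √((-0.926·111.32)² + (1.232·90.57)²) = √(10625.96470 + 12450.59628) = 151.910 km
D: √((0.654·111.32)² + (-0.381·90.57)²) = √(5300.31758 + 1190.74478) = 80.567 km
E: √((-1.196·111.32)² + (-2.297·90.57)²) = √(17725.91876 + 43280.34618) = 246.994 km
F: √((1.773·111.32)² + (0.781·90.57)²) = √(38955.05901 + 5003.46427) = 209.663 km
G: √((-0.017·111.32)² + (-1.153·90.57)²) = √(3.58133 + 10905.04219) = 104.444 km
H: √((-0.826·111.32)² + (-1.259·90.57)²) = √(8454.86135 + 13002.30040) = 146.483 km
Sorted: D (80.567 km) < G (104.444 km) < H (146.483 km) < A (146.639 km) < …

D, G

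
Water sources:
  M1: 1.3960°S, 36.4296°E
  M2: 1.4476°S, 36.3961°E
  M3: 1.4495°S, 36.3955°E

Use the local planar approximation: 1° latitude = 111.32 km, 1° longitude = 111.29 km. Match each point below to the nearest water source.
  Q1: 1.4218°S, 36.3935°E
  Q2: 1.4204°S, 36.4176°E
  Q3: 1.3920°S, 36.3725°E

Q1→M2; Q2→M1; Q3→M1

Q1 at 1.4218°S, 36.3935°E:
  M1: √((0.0258·111.32)² + (0.0361·111.29)²) = √(8.248706 + 16.140861) = 4.9386 km
  M2: √((-0.0258·111.32)² + (0.0026·111.29)²) = √(8.248706 + 0.083726) = 2.8866 km
  M3: √((-0.0277·111.32)² + (0.0020·111.29)²) = √(9.508367 + 0.049542) = 3.0916 km
  → nearest: M2 (2.8866 km)
Q2 at 1.4204°S, 36.4176°E:
  M1: √((0.0244·111.32)² + (0.0120·111.29)²) = √(7.377786 + 1.783507) = 3.0268 km
  M2: √((-0.0272·111.32)² + (-0.0215·111.29)²) = √(9.168203 + 5.725181) = 3.8592 km
  M3: √((-0.0291·111.32)² + (-0.0221·111.29)²) = √(10.493790 + 6.049185) = 4.0673 km
  → nearest: M1 (3.0268 km)
Q3 at 1.3920°S, 36.3725°E:
  M1: √((-0.0040·111.32)² + (0.0571·111.29)²) = √(0.198274 + 40.381691) = 6.3702 km
  M2: √((-0.0556·111.32)² + (0.0236·111.29)²) = √(38.308573 + 6.898208) = 6.7236 km
  M3: √((-0.0575·111.32)² + (0.0230·111.29)²) = √(40.971521 + 6.551911) = 6.8937 km
  → nearest: M1 (6.3702 km)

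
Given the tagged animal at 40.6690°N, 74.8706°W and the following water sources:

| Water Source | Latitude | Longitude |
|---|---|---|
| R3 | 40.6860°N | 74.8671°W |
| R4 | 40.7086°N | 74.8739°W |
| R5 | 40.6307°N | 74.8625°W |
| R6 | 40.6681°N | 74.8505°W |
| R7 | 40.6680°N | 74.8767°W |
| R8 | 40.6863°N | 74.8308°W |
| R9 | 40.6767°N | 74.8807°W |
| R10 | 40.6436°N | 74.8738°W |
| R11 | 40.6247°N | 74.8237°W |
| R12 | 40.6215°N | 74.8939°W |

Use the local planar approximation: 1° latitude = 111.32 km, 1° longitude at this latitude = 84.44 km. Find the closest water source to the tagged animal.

Distances from 40.6690°N, 74.8706°W:
R3: 1.9154 km
R4: 4.4171 km
R5: 4.3181 km
R6: 1.7002 km
R7: 0.5270 km
R8: 3.8734 km
R9: 1.2092 km
R10: 2.8404 km
R11: 6.3248 km
R12: 5.6419 km
Minimum: R7 at 0.5270 km.

R7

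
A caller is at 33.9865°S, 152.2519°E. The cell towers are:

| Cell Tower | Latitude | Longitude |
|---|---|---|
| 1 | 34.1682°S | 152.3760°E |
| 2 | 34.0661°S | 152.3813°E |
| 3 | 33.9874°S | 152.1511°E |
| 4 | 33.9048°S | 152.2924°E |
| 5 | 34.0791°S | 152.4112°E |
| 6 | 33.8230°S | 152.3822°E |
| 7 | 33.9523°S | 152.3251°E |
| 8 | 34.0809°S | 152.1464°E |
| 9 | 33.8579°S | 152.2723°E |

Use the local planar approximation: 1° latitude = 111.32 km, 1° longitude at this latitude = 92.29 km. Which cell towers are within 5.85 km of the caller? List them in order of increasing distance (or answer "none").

Distances from 33.9865°S, 152.2519°E:
1: √((-0.1817·111.32)² + (0.1241·92.29)²) = √(409.125218 + 131.175538) = 23.2444 km
2: √((-0.0796·111.32)² + (0.1294·92.29)²) = √(78.518597 + 142.619150) = 14.8707 km
3: √((-0.0009·111.32)² + (-0.1008·92.29)²) = √(0.010038 + 86.542683) = 9.3034 km
4: √((0.0817·111.32)² + (0.0405·92.29)²) = √(82.716187 + 13.970738) = 9.8330 km
5: √((-0.0926·111.32)² + (0.1593·92.29)²) = √(106.259647 + 216.142835) = 17.9556 km
6: √((0.1635·111.32)² + (0.1303·92.29)²) = √(331.269849 + 144.609932) = 21.8147 km
7: √((0.0342·111.32)² + (0.0732·92.29)²) = √(14.494345 + 45.638510) = 7.7545 km
8: √((-0.0944·111.32)² + (-0.1055·92.29)²) = √(110.430842 + 94.801282) = 14.3259 km
9: √((0.1286·111.32)² + (0.0204·92.29)²) = √(204.940755 + 3.544620) = 14.4390 km
Threshold 5.85 km: none within range.

none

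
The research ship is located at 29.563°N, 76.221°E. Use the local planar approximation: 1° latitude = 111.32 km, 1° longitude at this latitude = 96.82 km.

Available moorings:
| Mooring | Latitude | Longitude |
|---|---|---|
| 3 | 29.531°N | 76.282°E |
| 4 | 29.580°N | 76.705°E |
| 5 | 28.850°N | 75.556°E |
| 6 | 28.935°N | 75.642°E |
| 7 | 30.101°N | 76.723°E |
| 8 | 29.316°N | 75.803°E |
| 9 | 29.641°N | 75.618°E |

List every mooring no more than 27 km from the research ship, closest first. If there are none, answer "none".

Distances from 29.563°N, 76.221°E:
3: √((-0.032·111.32)² + (0.061·96.82)²) = √(12.68955 + 34.88107) = 6.897 km
4: √((0.017·111.32)² + (0.484·96.82)²) = √(3.58133 + 2195.94207) = 46.899 km
5: √((-0.713·111.32)² + (-0.665·96.82)²) = √(6299.78104 + 4145.46686) = 102.202 km
6: √((-0.628·111.32)² + (-0.579·96.82)²) = √(4887.26269 + 3142.58682) = 89.609 km
7: √((0.538·111.32)² + (0.502·96.82)²) = √(3586.83126 + 2362.31382) = 77.131 km
8: √((-0.247·111.32)² + (-0.418·96.82)²) = √(756.03222 + 1637.88241) = 48.928 km
9: √((0.078·111.32)² + (-0.603·96.82)²) = √(75.39379 + 3408.51164) = 59.025 km
Threshold 27 km: 3 (6.897 km) is within range.

3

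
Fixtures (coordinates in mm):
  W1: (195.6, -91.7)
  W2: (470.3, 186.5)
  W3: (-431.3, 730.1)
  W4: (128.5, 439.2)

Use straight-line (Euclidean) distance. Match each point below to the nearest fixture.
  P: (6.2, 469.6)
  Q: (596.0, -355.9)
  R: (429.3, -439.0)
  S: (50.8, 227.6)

P at (6.2, 469.6):
  W1: 592.4 mm
  W2: 543.6 mm
  W3: 509.2 mm
  W4: 126.0 mm
  → nearest: W4 (126.0 mm)
Q at (596.0, -355.9):
  W1: 479.7 mm
  W2: 556.8 mm
  W3: 1494.9 mm
  W4: 922.4 mm
  → nearest: W1 (479.7 mm)
R at (429.3, -439.0):
  W1: 418.6 mm
  W2: 626.8 mm
  W3: 1451.7 mm
  W4: 928.3 mm
  → nearest: W1 (418.6 mm)
S at (50.8, 227.6):
  W1: 350.6 mm
  W2: 421.5 mm
  W3: 696.4 mm
  W4: 225.4 mm
  → nearest: W4 (225.4 mm)

P→W4; Q→W1; R→W1; S→W4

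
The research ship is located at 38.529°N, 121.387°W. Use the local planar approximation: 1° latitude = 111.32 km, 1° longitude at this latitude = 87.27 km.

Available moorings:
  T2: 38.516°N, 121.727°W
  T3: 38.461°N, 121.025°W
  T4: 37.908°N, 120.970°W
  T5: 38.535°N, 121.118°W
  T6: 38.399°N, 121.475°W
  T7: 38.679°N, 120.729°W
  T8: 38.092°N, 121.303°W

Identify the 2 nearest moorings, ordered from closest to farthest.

T6, T5

Distances from 38.529°N, 121.387°W:
T2: 29.707 km
T3: 32.486 km
T4: 78.123 km
T5: 23.485 km
T6: 16.383 km
T7: 59.802 km
T8: 49.196 km
Sorted: T6 (16.383 km) < T5 (23.485 km) < T2 (29.707 km) < T3 (32.486 km) < …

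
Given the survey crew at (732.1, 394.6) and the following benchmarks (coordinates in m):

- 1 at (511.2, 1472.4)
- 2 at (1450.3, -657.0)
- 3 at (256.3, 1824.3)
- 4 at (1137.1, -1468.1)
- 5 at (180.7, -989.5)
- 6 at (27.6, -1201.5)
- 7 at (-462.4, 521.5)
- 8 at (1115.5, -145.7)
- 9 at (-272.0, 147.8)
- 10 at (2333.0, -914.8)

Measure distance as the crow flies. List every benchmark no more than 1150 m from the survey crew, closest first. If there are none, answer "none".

8, 9, 1

Distances from (732.1, 394.6):
1: 1100.2 m
2: 1273.4 m
3: 1506.8 m
4: 1906.2 m
5: 1489.9 m
6: 1744.7 m
7: 1201.2 m
8: 662.5 m
9: 1034.0 m
10: 2068.2 m
Threshold 1150 m: 8 (662.5 m), 9 (1034.0 m), 1 (1100.2 m) are within range.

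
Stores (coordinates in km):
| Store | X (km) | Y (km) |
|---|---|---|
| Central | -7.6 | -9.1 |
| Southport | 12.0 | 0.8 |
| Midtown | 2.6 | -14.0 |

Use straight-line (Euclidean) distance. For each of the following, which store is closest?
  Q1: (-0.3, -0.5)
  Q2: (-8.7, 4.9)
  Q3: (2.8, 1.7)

Q1→Central; Q2→Central; Q3→Southport

Q1 at (-0.3, -0.5):
  Central: 11.3 km
  Southport: 12.4 km
  Midtown: 13.8 km
  → nearest: Central (11.3 km)
Q2 at (-8.7, 4.9):
  Central: 14.0 km
  Southport: 21.1 km
  Midtown: 22.0 km
  → nearest: Central (14.0 km)
Q3 at (2.8, 1.7):
  Central: 15.0 km
  Southport: 9.2 km
  Midtown: 15.7 km
  → nearest: Southport (9.2 km)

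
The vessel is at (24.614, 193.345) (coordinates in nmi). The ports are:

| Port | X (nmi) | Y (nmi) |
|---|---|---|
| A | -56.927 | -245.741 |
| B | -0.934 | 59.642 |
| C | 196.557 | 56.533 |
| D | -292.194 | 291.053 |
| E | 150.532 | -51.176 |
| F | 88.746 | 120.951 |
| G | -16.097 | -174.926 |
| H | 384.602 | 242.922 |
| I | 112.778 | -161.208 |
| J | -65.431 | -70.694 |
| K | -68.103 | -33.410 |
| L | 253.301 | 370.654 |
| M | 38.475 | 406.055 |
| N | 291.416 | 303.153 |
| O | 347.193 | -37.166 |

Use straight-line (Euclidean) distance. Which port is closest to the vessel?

Distances from (24.614, 193.345):
A: √((-81.541)² + (-439.086)²) = √(6648.93468 + 192796.51540) = 446.593 nmi
B: √((-25.548)² + (-133.703)²) = √(652.70030 + 17876.49221) = 136.122 nmi
C: √((171.943)² + (-136.812)²) = √(29564.39525 + 18717.52334) = 219.731 nmi
D: √((-316.808)² + (97.708)²) = √(100367.30886 + 9546.85326) = 331.533 nmi
E: √((125.918)² + (-244.521)²) = √(15855.34272 + 59790.51944) = 275.038 nmi
F: √((64.132)² + (-72.394)²) = √(4112.91342 + 5240.89124) = 96.715 nmi
G: √((-40.711)² + (-368.271)²) = √(1657.38552 + 135623.52944) = 370.514 nmi
H: √((359.988)² + (49.577)²) = √(129591.36014 + 2457.87893) = 363.386 nmi
I: √((88.164)² + (-354.553)²) = √(7772.89090 + 125707.82981) = 365.350 nmi
J: √((-90.045)² + (-264.039)²) = √(8108.10203 + 69716.59352) = 278.971 nmi
K: √((-92.717)² + (-226.755)²) = √(8596.44209 + 51417.83002) = 244.978 nmi
L: √((228.687)² + (177.309)²) = √(52297.74397 + 31438.48148) = 289.372 nmi
M: √((13.861)² + (212.710)²) = √(192.12732 + 45245.54410) = 213.161 nmi
N: √((266.802)² + (109.808)²) = √(71183.30720 + 12057.79686) = 288.515 nmi
O: √((322.579)² + (-230.511)²) = √(104057.21124 + 53135.32112) = 396.475 nmi
Minimum: F at 96.715 nmi.

F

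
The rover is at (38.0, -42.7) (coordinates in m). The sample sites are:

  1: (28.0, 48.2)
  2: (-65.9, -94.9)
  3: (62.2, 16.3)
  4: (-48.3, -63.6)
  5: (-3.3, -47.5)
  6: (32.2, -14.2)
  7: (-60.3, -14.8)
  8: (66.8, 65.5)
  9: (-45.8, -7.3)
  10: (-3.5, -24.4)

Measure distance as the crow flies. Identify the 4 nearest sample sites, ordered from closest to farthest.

Distances from (38.0, -42.7):
1: 91.4 m
2: 116.3 m
3: 63.8 m
4: 88.8 m
5: 41.6 m
6: 29.1 m
7: 102.2 m
8: 112.0 m
9: 91.0 m
10: 45.4 m
Sorted: 6 (29.1 m) < 5 (41.6 m) < 10 (45.4 m) < 3 (63.8 m) < 4 (88.8 m) < 9 (91.0 m) < …

6, 5, 10, 3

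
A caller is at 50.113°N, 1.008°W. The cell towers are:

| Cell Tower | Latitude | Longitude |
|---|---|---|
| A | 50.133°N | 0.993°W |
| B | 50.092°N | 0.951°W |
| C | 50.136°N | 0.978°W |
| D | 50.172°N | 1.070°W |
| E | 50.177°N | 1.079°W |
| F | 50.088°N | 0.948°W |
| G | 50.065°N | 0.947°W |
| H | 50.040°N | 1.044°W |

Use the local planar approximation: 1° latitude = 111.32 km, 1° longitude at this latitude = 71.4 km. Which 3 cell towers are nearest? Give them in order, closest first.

Distances from 50.113°N, 1.008°W:
A: √((0.020·111.32)² + (0.015·71.4)²) = √(4.95686 + 1.14704) = 2.471 km
B: √((-0.021·111.32)² + (0.057·71.4)²) = √(5.46493 + 16.56327) = 4.693 km
C: √((0.023·111.32)² + (0.030·71.4)²) = √(6.55544 + 4.58816) = 3.338 km
D: √((0.059·111.32)² + (-0.062·71.4)²) = √(43.13705 + 19.59656) = 7.920 km
E: √((0.064·111.32)² + (-0.071·71.4)²) = √(50.75822 + 25.69882) = 8.744 km
F: √((-0.025·111.32)² + (0.060·71.4)²) = √(7.74509 + 18.35266) = 5.109 km
G: √((-0.048·111.32)² + (0.061·71.4)²) = √(28.55150 + 18.96951) = 6.894 km
H: √((-0.073·111.32)² + (-0.036·71.4)²) = √(66.03773 + 6.60696) = 8.523 km
Sorted: A (2.471 km) < C (3.338 km) < B (4.693 km) < F (5.109 km) < G (6.894 km) < …

A, C, B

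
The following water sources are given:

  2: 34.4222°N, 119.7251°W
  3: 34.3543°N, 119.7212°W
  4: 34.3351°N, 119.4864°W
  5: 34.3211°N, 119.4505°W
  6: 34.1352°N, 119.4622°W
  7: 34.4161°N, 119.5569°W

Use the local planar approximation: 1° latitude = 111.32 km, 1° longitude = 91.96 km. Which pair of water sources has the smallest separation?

4 and 5

Pairwise distances:
2–3: 7.5671 km
2–4: 23.9969 km
2–5: 27.6466 km
2–6: 40.0652 km
2–7: 15.4826 km
3–4: 21.6977 km
3–5: 25.1664 km
3–6: 34.0905 km
3–7: 16.6015 km
4–5: 3.6507 km
4–6: 22.3639 km
4–7: 11.1057 km
5–6: 20.7223 km
5–7: 14.4075 km
6–7: 32.4598 km
Closest pair: 4–5 at 3.6507 km.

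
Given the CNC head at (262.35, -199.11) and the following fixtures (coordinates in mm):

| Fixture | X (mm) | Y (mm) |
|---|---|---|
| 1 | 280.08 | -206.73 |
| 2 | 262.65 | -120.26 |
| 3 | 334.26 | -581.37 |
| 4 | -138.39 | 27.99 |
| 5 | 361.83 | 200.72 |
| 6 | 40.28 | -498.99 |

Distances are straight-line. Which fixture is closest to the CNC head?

1

Distances from (262.35, -199.11):
1: 19.30 mm
2: 78.85 mm
3: 388.96 mm
4: 460.62 mm
5: 412.02 mm
6: 373.15 mm
Minimum: 1 at 19.30 mm.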